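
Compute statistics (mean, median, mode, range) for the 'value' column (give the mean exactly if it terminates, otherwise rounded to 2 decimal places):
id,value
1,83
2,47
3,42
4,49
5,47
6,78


Data: [83, 47, 42, 49, 47, 78]
Count: 6
Sum: 346
Mean: 346/6 ≈ 57.67 (rounded to 2 decimal places)
Sorted: [42, 47, 47, 49, 78, 83]
Median: 48.0
Mode: 47 (2 times)
Range: 83 - 42 = 41
Min: 42, Max: 83

mean≈57.67, median=48.0, mode=47, range=41


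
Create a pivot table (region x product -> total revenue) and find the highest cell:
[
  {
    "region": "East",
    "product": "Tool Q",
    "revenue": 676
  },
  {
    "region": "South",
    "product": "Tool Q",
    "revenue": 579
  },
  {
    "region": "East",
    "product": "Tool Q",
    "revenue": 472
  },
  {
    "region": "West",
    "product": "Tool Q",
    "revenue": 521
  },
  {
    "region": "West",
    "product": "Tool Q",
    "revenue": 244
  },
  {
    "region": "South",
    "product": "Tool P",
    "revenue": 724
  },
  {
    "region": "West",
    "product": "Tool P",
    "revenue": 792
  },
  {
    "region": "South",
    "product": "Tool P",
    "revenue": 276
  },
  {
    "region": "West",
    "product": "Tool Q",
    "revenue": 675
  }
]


Pivot: region (rows) x product (columns) -> total revenue

     Tool P        Tool Q      
East             0          1148  
South         1000           579  
West           792          1440  

Highest: West / Tool Q = $1440

West / Tool Q = $1440


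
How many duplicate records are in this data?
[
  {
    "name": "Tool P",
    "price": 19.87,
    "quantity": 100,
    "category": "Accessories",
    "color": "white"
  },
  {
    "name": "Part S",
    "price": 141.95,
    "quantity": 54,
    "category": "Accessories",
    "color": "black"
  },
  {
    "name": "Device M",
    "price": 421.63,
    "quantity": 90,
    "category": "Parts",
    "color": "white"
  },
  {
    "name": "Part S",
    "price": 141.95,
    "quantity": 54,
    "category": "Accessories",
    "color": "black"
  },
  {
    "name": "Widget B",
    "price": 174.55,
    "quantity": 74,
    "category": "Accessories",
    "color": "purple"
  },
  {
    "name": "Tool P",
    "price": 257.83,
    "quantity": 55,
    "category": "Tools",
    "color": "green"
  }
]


Checking 6 records for duplicates:

  Row 1: Tool P ($19.87, qty 100)
  Row 2: Part S ($141.95, qty 54)
  Row 3: Device M ($421.63, qty 90)
  Row 4: Part S ($141.95, qty 54) <-- DUPLICATE
  Row 5: Widget B ($174.55, qty 74)
  Row 6: Tool P ($257.83, qty 55)

Duplicates found: 1
Unique records: 5

1 duplicates, 5 unique


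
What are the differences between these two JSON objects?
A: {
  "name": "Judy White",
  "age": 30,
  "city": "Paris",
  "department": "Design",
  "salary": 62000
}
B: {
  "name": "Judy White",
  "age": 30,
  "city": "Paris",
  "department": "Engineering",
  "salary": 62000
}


Comparing each field (in key order):
  name: same
  age: same
  city: same
  department: DIFFERENT
  salary: same
Differences:
  department: Design -> Engineering

1 field(s) changed

1 change: department


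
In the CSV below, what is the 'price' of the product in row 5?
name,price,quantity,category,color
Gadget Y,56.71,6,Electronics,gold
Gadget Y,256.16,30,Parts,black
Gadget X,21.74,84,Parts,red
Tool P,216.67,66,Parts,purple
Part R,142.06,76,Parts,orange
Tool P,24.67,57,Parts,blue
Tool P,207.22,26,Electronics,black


Query: Row 5 ('Part R'), column 'price'
Value: 142.06

142.06


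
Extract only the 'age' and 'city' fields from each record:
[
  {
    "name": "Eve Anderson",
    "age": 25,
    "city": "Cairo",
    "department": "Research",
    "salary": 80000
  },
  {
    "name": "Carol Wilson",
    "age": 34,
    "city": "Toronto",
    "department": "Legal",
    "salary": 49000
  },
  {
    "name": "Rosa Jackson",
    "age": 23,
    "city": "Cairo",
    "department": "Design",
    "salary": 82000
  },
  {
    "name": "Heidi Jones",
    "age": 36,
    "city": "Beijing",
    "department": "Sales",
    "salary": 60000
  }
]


Original: 4 records with fields: name, age, city, department, salary
Keep: ['age', 'city']
Drop: ['name', 'department', 'salary']
Result: 4 records, 2 fields each

[
  {
    "age": 25,
    "city": "Cairo"
  },
  {
    "age": 34,
    "city": "Toronto"
  },
  {
    "age": 23,
    "city": "Cairo"
  },
  {
    "age": 36,
    "city": "Beijing"
  }
]


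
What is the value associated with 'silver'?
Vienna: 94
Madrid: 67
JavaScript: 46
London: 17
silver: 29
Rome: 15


Looking up key 'silver'
Value: 29

29


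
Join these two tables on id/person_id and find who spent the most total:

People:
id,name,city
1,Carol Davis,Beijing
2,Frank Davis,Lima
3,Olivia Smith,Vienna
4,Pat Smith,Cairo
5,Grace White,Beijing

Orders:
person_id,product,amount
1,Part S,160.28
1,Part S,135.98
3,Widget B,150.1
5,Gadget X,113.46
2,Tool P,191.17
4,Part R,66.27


Join on: people.id = orders.person_id

Joined rows:
  Carol Davis (Beijing) bought Part S for $160.28
  Carol Davis (Beijing) bought Part S for $135.98
  Olivia Smith (Vienna) bought Widget B for $150.1
  Grace White (Beijing) bought Gadget X for $113.46
  Frank Davis (Lima) bought Tool P for $191.17
  Pat Smith (Cairo) bought Part R for $66.27

Total per person:
  Carol Davis: $296.26
  Frank Davis: $191.17
  Olivia Smith: $150.10
  Grace White: $113.46
  Pat Smith: $66.27

Top spender: Carol Davis ($296.26)

Carol Davis ($296.26)


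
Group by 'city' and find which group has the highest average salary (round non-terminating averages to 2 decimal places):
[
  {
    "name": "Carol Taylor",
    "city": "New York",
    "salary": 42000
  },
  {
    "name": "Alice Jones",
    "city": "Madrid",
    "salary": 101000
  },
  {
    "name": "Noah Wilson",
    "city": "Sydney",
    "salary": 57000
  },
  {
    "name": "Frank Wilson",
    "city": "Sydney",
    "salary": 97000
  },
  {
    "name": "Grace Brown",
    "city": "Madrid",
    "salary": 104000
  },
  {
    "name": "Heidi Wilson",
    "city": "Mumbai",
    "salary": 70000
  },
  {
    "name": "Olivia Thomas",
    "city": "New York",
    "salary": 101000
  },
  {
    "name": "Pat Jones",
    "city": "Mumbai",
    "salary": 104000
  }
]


Group by: city

Groups:
  Madrid: 2 people, avg salary = 205000/2 = $102500
  Mumbai: 2 people, avg salary = 174000/2 = $87000
  New York: 2 people, avg salary = 143000/2 = $71500
  Sydney: 2 people, avg salary = 154000/2 = $77000

Highest average salary: Madrid ($102500)

Madrid ($102500)


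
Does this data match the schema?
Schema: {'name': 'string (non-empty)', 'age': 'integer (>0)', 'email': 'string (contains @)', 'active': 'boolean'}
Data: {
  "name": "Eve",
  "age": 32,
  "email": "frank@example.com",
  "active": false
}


Validating each field against schema:
  name: OK (non-empty string)
  age: OK (positive integer)
  email: OK (string with @)
  active: OK (boolean)

Result: VALID

VALID


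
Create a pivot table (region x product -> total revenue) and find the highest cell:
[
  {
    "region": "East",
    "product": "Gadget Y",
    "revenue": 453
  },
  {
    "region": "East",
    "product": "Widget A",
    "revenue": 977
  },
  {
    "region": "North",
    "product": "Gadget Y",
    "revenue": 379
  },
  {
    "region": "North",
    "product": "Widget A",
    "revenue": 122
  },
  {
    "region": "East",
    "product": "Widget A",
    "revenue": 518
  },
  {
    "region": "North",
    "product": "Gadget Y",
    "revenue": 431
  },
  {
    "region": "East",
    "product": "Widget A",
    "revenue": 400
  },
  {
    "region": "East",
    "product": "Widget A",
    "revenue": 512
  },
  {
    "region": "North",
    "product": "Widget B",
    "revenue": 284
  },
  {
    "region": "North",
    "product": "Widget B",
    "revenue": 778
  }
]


Pivot: region (rows) x product (columns) -> total revenue

     Gadget Y      Widget A      Widget B    
East           453          2407             0  
North          810           122          1062  

Highest: East / Widget A = $2407

East / Widget A = $2407


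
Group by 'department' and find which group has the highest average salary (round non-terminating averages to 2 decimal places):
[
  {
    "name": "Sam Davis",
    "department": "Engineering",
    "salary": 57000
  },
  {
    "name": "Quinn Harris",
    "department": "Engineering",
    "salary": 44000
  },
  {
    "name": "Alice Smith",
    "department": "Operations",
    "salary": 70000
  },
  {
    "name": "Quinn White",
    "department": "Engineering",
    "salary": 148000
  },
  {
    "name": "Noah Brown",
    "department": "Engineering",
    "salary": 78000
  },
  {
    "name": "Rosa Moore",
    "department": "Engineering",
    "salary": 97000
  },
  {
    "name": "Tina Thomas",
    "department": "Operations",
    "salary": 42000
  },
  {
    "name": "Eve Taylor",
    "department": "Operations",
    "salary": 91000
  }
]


Group by: department

Groups:
  Engineering: 5 people, avg salary = 424000/5 = $84800
  Operations: 3 people, avg salary = 203000/3 ≈ $67666.67

Highest average salary: Engineering ($84800)

Engineering ($84800)


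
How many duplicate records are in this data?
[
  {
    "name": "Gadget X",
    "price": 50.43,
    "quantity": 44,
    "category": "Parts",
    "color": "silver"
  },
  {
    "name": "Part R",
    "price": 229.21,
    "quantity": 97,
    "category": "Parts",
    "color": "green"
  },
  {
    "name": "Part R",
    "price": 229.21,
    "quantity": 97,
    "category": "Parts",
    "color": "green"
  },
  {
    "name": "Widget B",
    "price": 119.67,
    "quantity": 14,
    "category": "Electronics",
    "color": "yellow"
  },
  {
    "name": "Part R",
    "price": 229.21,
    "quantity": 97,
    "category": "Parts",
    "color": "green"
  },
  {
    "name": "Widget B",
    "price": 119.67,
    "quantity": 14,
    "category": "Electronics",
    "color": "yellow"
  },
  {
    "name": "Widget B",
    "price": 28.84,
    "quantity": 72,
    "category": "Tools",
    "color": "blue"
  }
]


Checking 7 records for duplicates:

  Row 1: Gadget X ($50.43, qty 44)
  Row 2: Part R ($229.21, qty 97)
  Row 3: Part R ($229.21, qty 97) <-- DUPLICATE
  Row 4: Widget B ($119.67, qty 14)
  Row 5: Part R ($229.21, qty 97) <-- DUPLICATE
  Row 6: Widget B ($119.67, qty 14) <-- DUPLICATE
  Row 7: Widget B ($28.84, qty 72)

Duplicates found: 3
Unique records: 4

3 duplicates, 4 unique


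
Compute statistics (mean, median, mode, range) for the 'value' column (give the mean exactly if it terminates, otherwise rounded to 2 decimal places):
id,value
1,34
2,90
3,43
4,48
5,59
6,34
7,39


Data: [34, 90, 43, 48, 59, 34, 39]
Count: 7
Sum: 347
Mean: 347/7 ≈ 49.57 (rounded to 2 decimal places)
Sorted: [34, 34, 39, 43, 48, 59, 90]
Median: 43.0
Mode: 34 (2 times)
Range: 90 - 34 = 56
Min: 34, Max: 90

mean≈49.57, median=43.0, mode=34, range=56


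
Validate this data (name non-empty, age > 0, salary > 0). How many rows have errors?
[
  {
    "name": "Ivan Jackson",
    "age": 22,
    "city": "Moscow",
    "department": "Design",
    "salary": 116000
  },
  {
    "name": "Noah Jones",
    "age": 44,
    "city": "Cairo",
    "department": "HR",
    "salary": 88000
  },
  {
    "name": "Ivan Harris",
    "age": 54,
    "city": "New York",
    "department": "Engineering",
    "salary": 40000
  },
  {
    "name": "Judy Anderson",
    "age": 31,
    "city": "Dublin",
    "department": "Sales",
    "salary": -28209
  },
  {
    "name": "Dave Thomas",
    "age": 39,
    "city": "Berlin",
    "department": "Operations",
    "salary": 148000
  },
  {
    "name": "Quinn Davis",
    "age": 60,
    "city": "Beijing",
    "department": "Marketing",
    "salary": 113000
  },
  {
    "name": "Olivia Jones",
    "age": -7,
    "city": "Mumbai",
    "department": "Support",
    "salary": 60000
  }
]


Validating 7 records:
Rules: name non-empty, age > 0, salary > 0

  Row 1 (Ivan Jackson): OK
  Row 2 (Noah Jones): OK
  Row 3 (Ivan Harris): OK
  Row 4 (Judy Anderson): negative salary: -28209
  Row 5 (Dave Thomas): OK
  Row 6 (Quinn Davis): OK
  Row 7 (Olivia Jones): negative age: -7

Total errors: 2

2 errors


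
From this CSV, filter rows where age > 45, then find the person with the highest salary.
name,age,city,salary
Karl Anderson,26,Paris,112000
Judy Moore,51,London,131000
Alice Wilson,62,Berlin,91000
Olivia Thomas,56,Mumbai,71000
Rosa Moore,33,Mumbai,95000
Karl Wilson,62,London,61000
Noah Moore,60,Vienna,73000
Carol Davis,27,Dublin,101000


Filter: age > 45
Sort by: salary (descending)

Filtered records (5):
  Judy Moore, age 51, salary $131000
  Alice Wilson, age 62, salary $91000
  Noah Moore, age 60, salary $73000
  Olivia Thomas, age 56, salary $71000
  Karl Wilson, age 62, salary $61000

Highest salary: Judy Moore ($131000)

Judy Moore


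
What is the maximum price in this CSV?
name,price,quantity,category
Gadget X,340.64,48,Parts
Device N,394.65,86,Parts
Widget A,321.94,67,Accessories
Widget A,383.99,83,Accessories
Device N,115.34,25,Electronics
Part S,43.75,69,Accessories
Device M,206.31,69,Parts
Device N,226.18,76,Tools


Computing maximum price:
Values: [340.64, 394.65, 321.94, 383.99, 115.34, 43.75, 206.31, 226.18]
Max = 394.65

394.65


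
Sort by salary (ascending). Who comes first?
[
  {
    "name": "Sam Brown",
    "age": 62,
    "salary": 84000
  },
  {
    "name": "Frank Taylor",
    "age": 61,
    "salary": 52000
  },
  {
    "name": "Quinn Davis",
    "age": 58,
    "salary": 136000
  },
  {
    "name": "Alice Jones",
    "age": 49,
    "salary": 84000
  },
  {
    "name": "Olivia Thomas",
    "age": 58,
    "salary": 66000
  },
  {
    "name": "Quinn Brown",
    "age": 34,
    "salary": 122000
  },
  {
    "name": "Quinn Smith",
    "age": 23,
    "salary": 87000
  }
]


Sort by: salary (ascending)

Sorted order:
  1. Frank Taylor (salary = 52000)
  2. Olivia Thomas (salary = 66000)
  3. Sam Brown (salary = 84000)
  4. Alice Jones (salary = 84000)
  5. Quinn Smith (salary = 87000)
  6. Quinn Brown (salary = 122000)
  7. Quinn Davis (salary = 136000)

First: Frank Taylor

Frank Taylor


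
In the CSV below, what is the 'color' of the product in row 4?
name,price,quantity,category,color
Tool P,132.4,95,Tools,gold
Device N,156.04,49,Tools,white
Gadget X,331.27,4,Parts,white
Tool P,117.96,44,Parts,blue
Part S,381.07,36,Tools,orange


Query: Row 4 ('Tool P'), column 'color'
Value: blue

blue


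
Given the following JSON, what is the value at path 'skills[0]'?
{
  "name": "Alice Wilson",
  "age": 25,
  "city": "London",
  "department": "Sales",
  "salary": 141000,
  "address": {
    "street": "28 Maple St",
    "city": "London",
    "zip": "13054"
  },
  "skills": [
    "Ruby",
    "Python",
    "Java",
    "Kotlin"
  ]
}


Query: skills[0]
Path: skills -> first element
Value: Ruby

Ruby


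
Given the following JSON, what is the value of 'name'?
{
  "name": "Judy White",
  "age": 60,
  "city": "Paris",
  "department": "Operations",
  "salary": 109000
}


Looking up field 'name'
Value: Judy White

Judy White


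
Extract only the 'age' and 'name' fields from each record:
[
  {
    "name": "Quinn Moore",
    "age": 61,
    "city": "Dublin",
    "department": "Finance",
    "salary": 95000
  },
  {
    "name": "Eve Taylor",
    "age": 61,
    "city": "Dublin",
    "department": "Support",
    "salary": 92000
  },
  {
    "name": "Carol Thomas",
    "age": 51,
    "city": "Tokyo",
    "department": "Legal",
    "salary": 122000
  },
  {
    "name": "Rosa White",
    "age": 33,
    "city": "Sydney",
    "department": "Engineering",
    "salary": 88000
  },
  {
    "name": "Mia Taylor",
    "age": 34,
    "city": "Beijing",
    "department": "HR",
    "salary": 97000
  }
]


Original: 5 records with fields: name, age, city, department, salary
Keep: ['age', 'name']
Drop: ['city', 'department', 'salary']
Result: 5 records, 2 fields each

[
  {
    "age": 61,
    "name": "Quinn Moore"
  },
  {
    "age": 61,
    "name": "Eve Taylor"
  },
  {
    "age": 51,
    "name": "Carol Thomas"
  },
  {
    "age": 33,
    "name": "Rosa White"
  },
  {
    "age": 34,
    "name": "Mia Taylor"
  }
]


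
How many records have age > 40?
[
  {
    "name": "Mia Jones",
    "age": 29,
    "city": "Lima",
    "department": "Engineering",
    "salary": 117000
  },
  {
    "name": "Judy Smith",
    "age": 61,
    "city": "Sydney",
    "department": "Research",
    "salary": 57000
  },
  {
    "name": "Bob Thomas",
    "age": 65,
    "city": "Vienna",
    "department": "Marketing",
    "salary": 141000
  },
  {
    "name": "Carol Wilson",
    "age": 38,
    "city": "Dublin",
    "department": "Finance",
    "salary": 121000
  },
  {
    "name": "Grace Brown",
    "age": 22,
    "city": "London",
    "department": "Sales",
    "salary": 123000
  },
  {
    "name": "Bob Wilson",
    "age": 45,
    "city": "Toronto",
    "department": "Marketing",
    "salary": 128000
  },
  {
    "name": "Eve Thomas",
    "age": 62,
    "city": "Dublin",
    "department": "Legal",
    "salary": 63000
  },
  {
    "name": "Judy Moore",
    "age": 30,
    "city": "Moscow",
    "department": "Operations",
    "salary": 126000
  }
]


Data: 8 records
Condition: age > 40

Checking each record:
  Mia Jones: 29
  Judy Smith: 61 MATCH
  Bob Thomas: 65 MATCH
  Carol Wilson: 38
  Grace Brown: 22
  Bob Wilson: 45 MATCH
  Eve Thomas: 62 MATCH
  Judy Moore: 30

Count: 4

4


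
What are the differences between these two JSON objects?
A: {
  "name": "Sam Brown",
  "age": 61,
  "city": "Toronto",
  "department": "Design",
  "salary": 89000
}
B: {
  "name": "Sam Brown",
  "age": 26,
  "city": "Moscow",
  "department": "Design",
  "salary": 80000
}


Comparing each field (in key order):
  name: same
  age: DIFFERENT
  city: DIFFERENT
  department: same
  salary: DIFFERENT
Differences:
  age: 61 -> 26
  city: Toronto -> Moscow
  salary: 89000 -> 80000

3 field(s) changed

3 changes: age, city, salary


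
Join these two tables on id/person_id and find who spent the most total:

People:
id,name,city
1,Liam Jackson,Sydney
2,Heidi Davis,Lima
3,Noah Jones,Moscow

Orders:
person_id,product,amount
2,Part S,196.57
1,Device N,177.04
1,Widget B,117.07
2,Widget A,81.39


Join on: people.id = orders.person_id

Joined rows:
  Heidi Davis (Lima) bought Part S for $196.57
  Liam Jackson (Sydney) bought Device N for $177.04
  Liam Jackson (Sydney) bought Widget B for $117.07
  Heidi Davis (Lima) bought Widget A for $81.39

Total per person:
  Liam Jackson: $294.11
  Heidi Davis: $277.96

Top spender: Liam Jackson ($294.11)

Liam Jackson ($294.11)


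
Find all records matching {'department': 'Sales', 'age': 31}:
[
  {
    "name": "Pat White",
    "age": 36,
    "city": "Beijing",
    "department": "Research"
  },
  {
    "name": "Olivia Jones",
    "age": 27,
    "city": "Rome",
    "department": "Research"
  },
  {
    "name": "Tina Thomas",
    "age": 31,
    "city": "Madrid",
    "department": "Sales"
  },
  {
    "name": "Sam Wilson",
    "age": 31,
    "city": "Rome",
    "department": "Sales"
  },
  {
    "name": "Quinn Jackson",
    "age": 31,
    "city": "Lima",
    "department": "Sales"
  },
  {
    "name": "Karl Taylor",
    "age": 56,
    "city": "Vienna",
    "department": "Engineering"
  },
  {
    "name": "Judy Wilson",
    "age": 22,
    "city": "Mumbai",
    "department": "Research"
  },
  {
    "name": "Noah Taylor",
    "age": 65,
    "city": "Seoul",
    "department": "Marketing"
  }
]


Search criteria: {'department': 'Sales', 'age': 31}

Checking 8 records:
  Pat White: {department: Research, age: 36}
  Olivia Jones: {department: Research, age: 27}
  Tina Thomas: {department: Sales, age: 31} <-- MATCH
  Sam Wilson: {department: Sales, age: 31} <-- MATCH
  Quinn Jackson: {department: Sales, age: 31} <-- MATCH
  Karl Taylor: {department: Engineering, age: 56}
  Judy Wilson: {department: Research, age: 22}
  Noah Taylor: {department: Marketing, age: 65}

Matches: ["Tina Thomas", "Sam Wilson", "Quinn Jackson"]

["Tina Thomas", "Sam Wilson", "Quinn Jackson"]


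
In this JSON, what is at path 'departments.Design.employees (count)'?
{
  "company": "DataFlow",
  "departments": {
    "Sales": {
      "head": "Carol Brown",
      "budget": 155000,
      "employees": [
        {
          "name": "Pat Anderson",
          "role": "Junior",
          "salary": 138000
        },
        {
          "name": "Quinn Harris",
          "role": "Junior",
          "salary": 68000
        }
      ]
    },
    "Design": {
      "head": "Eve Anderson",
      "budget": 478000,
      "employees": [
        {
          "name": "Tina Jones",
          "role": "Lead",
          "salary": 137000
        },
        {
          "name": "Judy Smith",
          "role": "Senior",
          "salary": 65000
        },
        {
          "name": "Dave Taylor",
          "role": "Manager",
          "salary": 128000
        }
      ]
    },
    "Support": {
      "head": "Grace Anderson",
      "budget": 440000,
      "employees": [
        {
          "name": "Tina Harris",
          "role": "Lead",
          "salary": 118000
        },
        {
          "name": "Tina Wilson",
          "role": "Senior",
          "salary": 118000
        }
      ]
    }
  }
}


Path: departments.Design.employees (count)

Navigate:
  -> departments
  -> Design
  -> employees (array, length 3)

3


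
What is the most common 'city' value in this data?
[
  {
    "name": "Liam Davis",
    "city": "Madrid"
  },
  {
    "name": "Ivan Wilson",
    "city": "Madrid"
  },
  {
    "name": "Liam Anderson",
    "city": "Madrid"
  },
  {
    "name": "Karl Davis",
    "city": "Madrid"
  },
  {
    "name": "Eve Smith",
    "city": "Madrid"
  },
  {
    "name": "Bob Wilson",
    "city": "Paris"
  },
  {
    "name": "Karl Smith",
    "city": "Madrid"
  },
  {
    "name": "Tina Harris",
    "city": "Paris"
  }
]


Counting 'city' values across 8 records:

  Madrid: 6 ######
  Paris: 2 ##

Most common: Madrid (6 times)

Madrid (6 times)


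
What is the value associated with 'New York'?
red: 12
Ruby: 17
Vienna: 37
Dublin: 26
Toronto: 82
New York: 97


Looking up key 'New York'
Value: 97

97


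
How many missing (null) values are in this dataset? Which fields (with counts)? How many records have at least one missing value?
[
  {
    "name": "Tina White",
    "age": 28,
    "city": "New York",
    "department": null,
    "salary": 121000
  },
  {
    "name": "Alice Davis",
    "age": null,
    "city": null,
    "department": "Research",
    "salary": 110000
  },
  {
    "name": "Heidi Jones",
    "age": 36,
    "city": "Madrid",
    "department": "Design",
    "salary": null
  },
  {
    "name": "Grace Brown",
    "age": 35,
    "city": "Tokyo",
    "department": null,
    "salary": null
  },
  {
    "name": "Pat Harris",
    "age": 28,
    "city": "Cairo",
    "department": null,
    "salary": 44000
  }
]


Checking for missing (null) values in 5 records:

  Tina White: department
  Alice Davis: age, city
  Heidi Jones: salary
  Grace Brown: department, salary
  Pat Harris: department

Per field:
  name: 0 missing
  age: 1 missing
  city: 1 missing
  department: 3 missing
  salary: 2 missing

Total missing values: 7
Records with any missing: 5

7 missing values (age: 1, city: 1, department: 3, salary: 2); 5 incomplete records


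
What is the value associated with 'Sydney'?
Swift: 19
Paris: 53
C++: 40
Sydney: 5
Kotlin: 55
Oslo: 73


Looking up key 'Sydney'
Value: 5

5


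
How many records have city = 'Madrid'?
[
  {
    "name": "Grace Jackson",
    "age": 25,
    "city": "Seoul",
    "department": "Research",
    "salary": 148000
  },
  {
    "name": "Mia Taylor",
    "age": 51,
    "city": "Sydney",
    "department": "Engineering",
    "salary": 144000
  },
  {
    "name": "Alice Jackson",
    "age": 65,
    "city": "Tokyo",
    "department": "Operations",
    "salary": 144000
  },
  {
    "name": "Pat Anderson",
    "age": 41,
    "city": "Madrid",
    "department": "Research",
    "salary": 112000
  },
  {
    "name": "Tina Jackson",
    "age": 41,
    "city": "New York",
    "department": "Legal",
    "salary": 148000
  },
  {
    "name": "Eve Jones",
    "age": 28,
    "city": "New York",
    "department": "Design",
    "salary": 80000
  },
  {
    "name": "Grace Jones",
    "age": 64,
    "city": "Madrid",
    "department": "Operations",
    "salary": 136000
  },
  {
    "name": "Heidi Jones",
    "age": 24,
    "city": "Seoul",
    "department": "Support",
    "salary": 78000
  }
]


Data: 8 records
Condition: city = 'Madrid'

Checking each record:
  Grace Jackson: Seoul
  Mia Taylor: Sydney
  Alice Jackson: Tokyo
  Pat Anderson: Madrid MATCH
  Tina Jackson: New York
  Eve Jones: New York
  Grace Jones: Madrid MATCH
  Heidi Jones: Seoul

Count: 2

2


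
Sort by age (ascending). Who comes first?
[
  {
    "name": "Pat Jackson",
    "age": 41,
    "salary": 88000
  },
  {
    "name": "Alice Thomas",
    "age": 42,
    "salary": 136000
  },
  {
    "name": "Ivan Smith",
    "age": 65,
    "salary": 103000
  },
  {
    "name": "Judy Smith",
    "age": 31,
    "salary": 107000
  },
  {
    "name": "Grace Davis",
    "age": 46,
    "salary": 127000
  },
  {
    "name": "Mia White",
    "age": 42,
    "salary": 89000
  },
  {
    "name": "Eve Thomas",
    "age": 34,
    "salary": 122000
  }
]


Sort by: age (ascending)

Sorted order:
  1. Judy Smith (age = 31)
  2. Eve Thomas (age = 34)
  3. Pat Jackson (age = 41)
  4. Alice Thomas (age = 42)
  5. Mia White (age = 42)
  6. Grace Davis (age = 46)
  7. Ivan Smith (age = 65)

First: Judy Smith

Judy Smith


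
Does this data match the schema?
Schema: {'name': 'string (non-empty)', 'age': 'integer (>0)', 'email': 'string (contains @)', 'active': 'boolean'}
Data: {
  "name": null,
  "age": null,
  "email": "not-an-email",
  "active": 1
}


Validating each field against schema:
  name: FAIL (null is not a string)
  age: FAIL (null is not an integer)
  email: FAIL ("not-an-email" does not contain @)
  active: FAIL (1 is not a boolean)

Result: INVALID (4 errors: name, age, email, active)

INVALID (4 errors: name, age, email, active)


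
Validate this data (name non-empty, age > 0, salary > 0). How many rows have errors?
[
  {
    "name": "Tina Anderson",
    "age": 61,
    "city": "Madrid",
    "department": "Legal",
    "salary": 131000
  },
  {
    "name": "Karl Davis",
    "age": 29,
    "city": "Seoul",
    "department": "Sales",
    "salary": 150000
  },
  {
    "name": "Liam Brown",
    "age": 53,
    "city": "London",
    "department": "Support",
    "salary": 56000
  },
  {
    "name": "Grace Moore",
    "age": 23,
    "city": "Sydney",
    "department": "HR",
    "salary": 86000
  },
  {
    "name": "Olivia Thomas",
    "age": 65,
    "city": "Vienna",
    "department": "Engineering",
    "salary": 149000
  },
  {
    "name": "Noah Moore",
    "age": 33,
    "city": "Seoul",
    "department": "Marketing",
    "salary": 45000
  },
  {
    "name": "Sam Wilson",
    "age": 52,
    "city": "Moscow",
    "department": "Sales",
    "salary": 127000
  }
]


Validating 7 records:
Rules: name non-empty, age > 0, salary > 0

  Row 1 (Tina Anderson): OK
  Row 2 (Karl Davis): OK
  Row 3 (Liam Brown): OK
  Row 4 (Grace Moore): OK
  Row 5 (Olivia Thomas): OK
  Row 6 (Noah Moore): OK
  Row 7 (Sam Wilson): OK

Total errors: 0

0 errors


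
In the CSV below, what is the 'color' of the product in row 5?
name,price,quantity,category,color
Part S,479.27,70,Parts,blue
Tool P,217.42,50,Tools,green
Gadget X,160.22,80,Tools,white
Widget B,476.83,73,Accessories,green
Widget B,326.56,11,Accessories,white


Query: Row 5 ('Widget B'), column 'color'
Value: white

white


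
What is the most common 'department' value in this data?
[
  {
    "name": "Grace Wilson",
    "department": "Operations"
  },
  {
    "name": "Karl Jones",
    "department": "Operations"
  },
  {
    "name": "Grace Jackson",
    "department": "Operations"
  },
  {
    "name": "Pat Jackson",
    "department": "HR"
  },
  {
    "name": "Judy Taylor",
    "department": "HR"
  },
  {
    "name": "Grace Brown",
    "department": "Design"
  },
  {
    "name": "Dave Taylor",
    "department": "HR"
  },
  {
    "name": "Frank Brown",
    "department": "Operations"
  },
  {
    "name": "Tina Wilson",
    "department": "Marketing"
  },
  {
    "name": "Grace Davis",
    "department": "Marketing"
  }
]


Counting 'department' values across 10 records:

  Operations: 4 ####
  HR: 3 ###
  Marketing: 2 ##
  Design: 1 #

Most common: Operations (4 times)

Operations (4 times)


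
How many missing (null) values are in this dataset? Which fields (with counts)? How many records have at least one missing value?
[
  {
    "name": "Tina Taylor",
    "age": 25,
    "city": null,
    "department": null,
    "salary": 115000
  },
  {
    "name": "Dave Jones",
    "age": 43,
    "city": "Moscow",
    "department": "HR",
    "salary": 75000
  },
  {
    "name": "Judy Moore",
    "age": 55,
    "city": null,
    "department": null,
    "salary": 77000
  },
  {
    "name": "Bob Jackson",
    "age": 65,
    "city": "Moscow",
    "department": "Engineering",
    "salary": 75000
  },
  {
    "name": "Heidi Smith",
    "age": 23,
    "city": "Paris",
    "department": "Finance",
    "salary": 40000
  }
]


Checking for missing (null) values in 5 records:

  Tina Taylor: city, department
  Dave Jones: complete
  Judy Moore: city, department
  Bob Jackson: complete
  Heidi Smith: complete

Per field:
  name: 0 missing
  age: 0 missing
  city: 2 missing
  department: 2 missing
  salary: 0 missing

Total missing values: 4
Records with any missing: 2

4 missing values (city: 2, department: 2); 2 incomplete records


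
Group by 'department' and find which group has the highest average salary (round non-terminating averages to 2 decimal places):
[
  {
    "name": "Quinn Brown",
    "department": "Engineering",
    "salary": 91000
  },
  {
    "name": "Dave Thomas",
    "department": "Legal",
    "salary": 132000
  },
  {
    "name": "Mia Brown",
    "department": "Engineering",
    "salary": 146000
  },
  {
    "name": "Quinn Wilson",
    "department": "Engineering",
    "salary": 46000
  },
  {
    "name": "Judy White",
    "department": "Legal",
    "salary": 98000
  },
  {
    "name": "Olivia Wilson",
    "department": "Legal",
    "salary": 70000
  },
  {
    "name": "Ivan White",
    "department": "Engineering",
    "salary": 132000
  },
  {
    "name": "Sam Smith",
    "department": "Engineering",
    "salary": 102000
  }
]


Group by: department

Groups:
  Engineering: 5 people, avg salary = 517000/5 = $103400
  Legal: 3 people, avg salary = 300000/3 = $100000

Highest average salary: Engineering ($103400)

Engineering ($103400)


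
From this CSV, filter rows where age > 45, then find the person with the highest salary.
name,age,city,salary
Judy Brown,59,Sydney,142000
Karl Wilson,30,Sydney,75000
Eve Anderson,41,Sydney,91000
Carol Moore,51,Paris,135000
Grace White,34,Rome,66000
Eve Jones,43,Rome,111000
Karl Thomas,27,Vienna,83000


Filter: age > 45
Sort by: salary (descending)

Filtered records (2):
  Judy Brown, age 59, salary $142000
  Carol Moore, age 51, salary $135000

Highest salary: Judy Brown ($142000)

Judy Brown


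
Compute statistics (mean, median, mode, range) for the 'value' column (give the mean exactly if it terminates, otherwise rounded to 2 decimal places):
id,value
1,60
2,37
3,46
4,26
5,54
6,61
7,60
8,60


Data: [60, 37, 46, 26, 54, 61, 60, 60]
Count: 8
Sum: 404
Mean: 404/8 = 50.5
Sorted: [26, 37, 46, 54, 60, 60, 60, 61]
Median: 57.0
Mode: 60 (3 times)
Range: 61 - 26 = 35
Min: 26, Max: 61

mean=50.5, median=57.0, mode=60, range=35


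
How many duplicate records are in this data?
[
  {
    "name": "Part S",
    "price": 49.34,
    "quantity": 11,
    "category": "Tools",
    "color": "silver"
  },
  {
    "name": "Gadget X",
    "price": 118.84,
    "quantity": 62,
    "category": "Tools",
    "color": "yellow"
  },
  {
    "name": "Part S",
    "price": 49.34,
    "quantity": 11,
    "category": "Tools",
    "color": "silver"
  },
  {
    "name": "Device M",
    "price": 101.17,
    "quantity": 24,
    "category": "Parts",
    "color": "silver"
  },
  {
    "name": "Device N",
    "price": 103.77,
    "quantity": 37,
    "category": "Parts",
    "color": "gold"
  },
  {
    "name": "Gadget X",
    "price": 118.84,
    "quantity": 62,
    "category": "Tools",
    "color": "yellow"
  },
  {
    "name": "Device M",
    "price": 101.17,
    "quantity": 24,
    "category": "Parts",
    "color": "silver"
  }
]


Checking 7 records for duplicates:

  Row 1: Part S ($49.34, qty 11)
  Row 2: Gadget X ($118.84, qty 62)
  Row 3: Part S ($49.34, qty 11) <-- DUPLICATE
  Row 4: Device M ($101.17, qty 24)
  Row 5: Device N ($103.77, qty 37)
  Row 6: Gadget X ($118.84, qty 62) <-- DUPLICATE
  Row 7: Device M ($101.17, qty 24) <-- DUPLICATE

Duplicates found: 3
Unique records: 4

3 duplicates, 4 unique


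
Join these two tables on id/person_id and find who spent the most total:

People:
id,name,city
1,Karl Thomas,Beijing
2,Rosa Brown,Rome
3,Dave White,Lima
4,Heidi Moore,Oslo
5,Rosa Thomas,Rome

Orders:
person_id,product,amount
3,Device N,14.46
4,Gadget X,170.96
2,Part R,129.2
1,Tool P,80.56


Join on: people.id = orders.person_id

Joined rows:
  Dave White (Lima) bought Device N for $14.46
  Heidi Moore (Oslo) bought Gadget X for $170.96
  Rosa Brown (Rome) bought Part R for $129.2
  Karl Thomas (Beijing) bought Tool P for $80.56

Total per person:
  Heidi Moore: $170.96
  Rosa Brown: $129.20
  Karl Thomas: $80.56
  Dave White: $14.46

Top spender: Heidi Moore ($170.96)

Heidi Moore ($170.96)


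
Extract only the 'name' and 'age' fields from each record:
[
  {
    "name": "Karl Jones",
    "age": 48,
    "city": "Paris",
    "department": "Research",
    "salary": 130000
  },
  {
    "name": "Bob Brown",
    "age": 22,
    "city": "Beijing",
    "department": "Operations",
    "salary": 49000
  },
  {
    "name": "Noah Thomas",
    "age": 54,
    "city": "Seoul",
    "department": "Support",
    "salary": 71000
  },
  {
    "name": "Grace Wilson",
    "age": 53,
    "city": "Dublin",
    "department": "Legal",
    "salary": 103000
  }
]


Original: 4 records with fields: name, age, city, department, salary
Keep: ['name', 'age']
Drop: ['city', 'department', 'salary']
Result: 4 records, 2 fields each

[
  {
    "name": "Karl Jones",
    "age": 48
  },
  {
    "name": "Bob Brown",
    "age": 22
  },
  {
    "name": "Noah Thomas",
    "age": 54
  },
  {
    "name": "Grace Wilson",
    "age": 53
  }
]


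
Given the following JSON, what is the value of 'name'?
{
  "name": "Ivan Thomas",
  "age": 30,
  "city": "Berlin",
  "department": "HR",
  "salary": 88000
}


Looking up field 'name'
Value: Ivan Thomas

Ivan Thomas


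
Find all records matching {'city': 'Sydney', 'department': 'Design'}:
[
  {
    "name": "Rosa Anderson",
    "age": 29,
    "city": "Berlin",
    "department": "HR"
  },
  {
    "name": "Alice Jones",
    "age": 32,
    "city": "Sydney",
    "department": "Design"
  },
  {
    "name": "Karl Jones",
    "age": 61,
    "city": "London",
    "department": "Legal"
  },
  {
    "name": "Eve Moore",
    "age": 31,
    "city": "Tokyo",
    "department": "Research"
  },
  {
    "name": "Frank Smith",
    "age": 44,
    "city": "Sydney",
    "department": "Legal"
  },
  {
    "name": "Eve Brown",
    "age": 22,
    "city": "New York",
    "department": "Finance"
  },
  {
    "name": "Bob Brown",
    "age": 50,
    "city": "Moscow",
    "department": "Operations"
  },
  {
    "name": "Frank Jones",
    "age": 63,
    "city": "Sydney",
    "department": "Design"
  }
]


Search criteria: {'city': 'Sydney', 'department': 'Design'}

Checking 8 records:
  Rosa Anderson: {city: Berlin, department: HR}
  Alice Jones: {city: Sydney, department: Design} <-- MATCH
  Karl Jones: {city: London, department: Legal}
  Eve Moore: {city: Tokyo, department: Research}
  Frank Smith: {city: Sydney, department: Legal}
  Eve Brown: {city: New York, department: Finance}
  Bob Brown: {city: Moscow, department: Operations}
  Frank Jones: {city: Sydney, department: Design} <-- MATCH

Matches: ["Alice Jones", "Frank Jones"]

["Alice Jones", "Frank Jones"]


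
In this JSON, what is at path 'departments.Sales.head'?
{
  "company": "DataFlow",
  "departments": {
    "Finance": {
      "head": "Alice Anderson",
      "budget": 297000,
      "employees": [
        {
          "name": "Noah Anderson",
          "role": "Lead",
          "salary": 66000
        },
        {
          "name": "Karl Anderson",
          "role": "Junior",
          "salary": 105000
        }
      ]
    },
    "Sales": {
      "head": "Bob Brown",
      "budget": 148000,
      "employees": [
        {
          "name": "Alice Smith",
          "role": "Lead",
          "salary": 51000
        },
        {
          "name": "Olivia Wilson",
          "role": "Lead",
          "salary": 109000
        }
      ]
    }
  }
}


Path: departments.Sales.head

Navigate:
  -> departments
  -> Sales
  -> head = 'Bob Brown'

Bob Brown


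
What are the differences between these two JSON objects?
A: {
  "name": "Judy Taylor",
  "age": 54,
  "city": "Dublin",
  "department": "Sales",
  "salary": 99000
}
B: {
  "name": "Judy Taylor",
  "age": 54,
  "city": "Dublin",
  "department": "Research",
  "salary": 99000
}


Comparing each field (in key order):
  name: same
  age: same
  city: same
  department: DIFFERENT
  salary: same
Differences:
  department: Sales -> Research

1 field(s) changed

1 change: department


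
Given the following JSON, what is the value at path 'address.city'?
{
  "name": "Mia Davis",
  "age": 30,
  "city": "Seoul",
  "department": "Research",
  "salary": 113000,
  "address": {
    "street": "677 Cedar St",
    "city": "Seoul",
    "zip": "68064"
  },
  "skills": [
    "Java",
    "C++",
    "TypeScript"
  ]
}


Query: address.city
Path: address -> city
Value: Seoul

Seoul


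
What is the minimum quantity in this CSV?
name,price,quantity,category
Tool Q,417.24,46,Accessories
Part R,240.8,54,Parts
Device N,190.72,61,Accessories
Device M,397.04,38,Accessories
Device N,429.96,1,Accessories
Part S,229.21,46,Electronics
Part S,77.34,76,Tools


Computing minimum quantity:
Values: [46, 54, 61, 38, 1, 46, 76]
Min = 1

1


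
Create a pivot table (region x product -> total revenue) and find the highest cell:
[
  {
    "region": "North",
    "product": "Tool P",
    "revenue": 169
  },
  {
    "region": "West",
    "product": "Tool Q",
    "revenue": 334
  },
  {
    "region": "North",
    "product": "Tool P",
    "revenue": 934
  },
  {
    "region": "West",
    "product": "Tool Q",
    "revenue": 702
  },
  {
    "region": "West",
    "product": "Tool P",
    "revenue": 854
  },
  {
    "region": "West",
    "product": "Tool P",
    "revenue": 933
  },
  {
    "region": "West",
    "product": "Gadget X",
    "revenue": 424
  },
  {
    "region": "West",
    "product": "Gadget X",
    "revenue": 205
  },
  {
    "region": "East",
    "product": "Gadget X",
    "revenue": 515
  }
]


Pivot: region (rows) x product (columns) -> total revenue

     Gadget X      Tool P        Tool Q      
East           515             0             0  
North            0          1103             0  
West           629          1787          1036  

Highest: West / Tool P = $1787

West / Tool P = $1787


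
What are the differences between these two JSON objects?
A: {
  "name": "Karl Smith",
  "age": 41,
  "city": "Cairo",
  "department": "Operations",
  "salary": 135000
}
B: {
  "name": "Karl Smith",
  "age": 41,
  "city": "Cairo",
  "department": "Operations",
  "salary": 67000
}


Comparing each field (in key order):
  name: same
  age: same
  city: same
  department: same
  salary: DIFFERENT
Differences:
  salary: 135000 -> 67000

1 field(s) changed

1 change: salary


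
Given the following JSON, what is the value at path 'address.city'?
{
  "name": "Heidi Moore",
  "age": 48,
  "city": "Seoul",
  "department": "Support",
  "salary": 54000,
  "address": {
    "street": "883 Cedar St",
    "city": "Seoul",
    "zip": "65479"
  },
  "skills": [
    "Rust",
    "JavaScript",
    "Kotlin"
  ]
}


Query: address.city
Path: address -> city
Value: Seoul

Seoul


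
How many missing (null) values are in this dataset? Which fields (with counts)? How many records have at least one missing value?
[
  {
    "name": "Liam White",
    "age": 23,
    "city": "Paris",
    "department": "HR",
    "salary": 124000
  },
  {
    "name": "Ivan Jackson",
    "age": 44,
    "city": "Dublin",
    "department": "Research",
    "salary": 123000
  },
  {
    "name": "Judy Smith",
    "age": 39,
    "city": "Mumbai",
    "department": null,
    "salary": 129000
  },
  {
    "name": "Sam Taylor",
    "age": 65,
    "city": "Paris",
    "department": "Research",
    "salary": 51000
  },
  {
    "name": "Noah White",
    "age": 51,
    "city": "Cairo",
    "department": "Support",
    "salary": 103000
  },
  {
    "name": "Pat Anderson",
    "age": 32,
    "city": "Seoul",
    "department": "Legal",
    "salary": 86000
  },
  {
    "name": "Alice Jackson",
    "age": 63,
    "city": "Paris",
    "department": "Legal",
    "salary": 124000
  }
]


Checking for missing (null) values in 7 records:

  Liam White: complete
  Ivan Jackson: complete
  Judy Smith: department
  Sam Taylor: complete
  Noah White: complete
  Pat Anderson: complete
  Alice Jackson: complete

Per field:
  name: 0 missing
  age: 0 missing
  city: 0 missing
  department: 1 missing
  salary: 0 missing

Total missing values: 1
Records with any missing: 1

1 missing values (department: 1); 1 incomplete records
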